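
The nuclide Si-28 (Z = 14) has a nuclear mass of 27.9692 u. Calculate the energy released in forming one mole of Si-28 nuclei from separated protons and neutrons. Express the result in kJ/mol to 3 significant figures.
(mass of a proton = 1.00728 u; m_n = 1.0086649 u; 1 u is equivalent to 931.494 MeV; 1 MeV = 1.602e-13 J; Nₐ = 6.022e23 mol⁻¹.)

2.28e+10 kJ/mol

With 14 protons and 14 neutrons (A = 28):
Total constituent mass: 14 × 1.00728 + 14 × 1.0086649 = 28.2232286 u
Δm = 28.2232286 − 27.9692 = 0.2540286 u
Binding energy = Δm·c² = 0.2540286 × 931.494 MeV/u = 236.626 MeV
Per nucleus in joules: 236.626 MeV × 1.602e-13 J/MeV = 3.7907e-11 J
Per mole: 3.7907e-11 J × 6.022e23 mol⁻¹ = 2.2828e+13 J/mol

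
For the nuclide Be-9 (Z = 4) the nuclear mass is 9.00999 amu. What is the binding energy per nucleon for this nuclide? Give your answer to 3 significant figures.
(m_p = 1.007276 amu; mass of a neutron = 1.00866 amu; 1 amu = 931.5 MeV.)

6.46 MeV/nucleon

With 4 protons and 5 neutrons (A = 9):
Σm = 4·m_p + 5·m_n = 4.029104 + 5.04330 = 9.072404 amu
Mass defect Δm = 9.072404 − 9.00999 = 0.062414 amu
Binding energy = Δm·c² = 0.062414 × 931.5 MeV/amu = 58.1386 MeV
Dividing by A = 9 gives 6.460 MeV per nucleon.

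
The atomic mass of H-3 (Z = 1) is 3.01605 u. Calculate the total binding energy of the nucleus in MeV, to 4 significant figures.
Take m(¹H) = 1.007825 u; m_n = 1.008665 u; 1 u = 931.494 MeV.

8.481 MeV

Mass of separated nucleons = 1(1.007825) + 2(1.008665) = 1.007825 + 2.017330 = 3.025155 u
Δm = 3.025155 − 3.01605 = 0.009105 u
E_B = 0.009105 × 931.494 = 8.48125 MeV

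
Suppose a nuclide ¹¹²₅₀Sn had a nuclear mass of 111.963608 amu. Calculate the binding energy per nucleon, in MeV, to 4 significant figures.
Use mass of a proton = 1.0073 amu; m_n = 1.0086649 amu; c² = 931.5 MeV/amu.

Z = 50, so N = A − Z = 112 − 50 = 62.
Σm = 50·m_p + 62·m_n = 50.3650 + 62.5372238 = 112.9022238 amu
Δm = 112.9022238 − 111.963608 = 0.9386158 amu
Binding energy = Δm·c² = 0.9386158 × 931.5 MeV/amu = 874.321 MeV
BE/A = 874.321 MeV / 112 = 7.806 MeV/nucleon

7.806 MeV/nucleon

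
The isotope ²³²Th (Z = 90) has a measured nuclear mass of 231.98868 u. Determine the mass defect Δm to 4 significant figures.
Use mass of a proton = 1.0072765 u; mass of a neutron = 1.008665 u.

1.897 u

With 90 protons and 142 neutrons (A = 232):
Mass of separated nucleons = 90(1.0072765) + 142(1.008665) = 90.6548850 + 143.230430 = 233.8853150 u
Mass defect Δm = 233.8853150 − 231.98868 = 1.8966350 u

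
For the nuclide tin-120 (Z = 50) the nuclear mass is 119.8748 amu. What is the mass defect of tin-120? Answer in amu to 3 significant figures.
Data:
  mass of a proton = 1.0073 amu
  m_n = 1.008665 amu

With 50 protons and 70 neutrons (A = 120):
Mass of separated nucleons = 50(1.0073) + 70(1.008665) = 50.3650 + 70.606550 = 120.971550 amu
Mass defect Δm = 120.971550 − 119.8748 = 1.096750 amu

1.10 amu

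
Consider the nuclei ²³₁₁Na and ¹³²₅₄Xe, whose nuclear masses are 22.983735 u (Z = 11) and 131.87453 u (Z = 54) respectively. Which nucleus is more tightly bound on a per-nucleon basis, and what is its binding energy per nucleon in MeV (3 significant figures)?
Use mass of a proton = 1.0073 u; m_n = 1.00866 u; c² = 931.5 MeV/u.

²³₁₁Na: Σm = 11(1.0073) + 12(1.00866) = 23.18422 u; Δm = 0.200485 u; E_B = 186.75 MeV; E_B/A = 8.120 MeV
¹³²₅₄Xe: Σm = 54(1.0073) + 78(1.00866) = 133.06968 u; Δm = 1.19515 u; E_B = 1113.3 MeV; E_B/A = 8.434 MeV
¹³²₅₄Xe has the higher binding energy per nucleon, so it is the more tightly bound nucleus.

¹³²₅₄Xe; 8.43 MeV/nucleon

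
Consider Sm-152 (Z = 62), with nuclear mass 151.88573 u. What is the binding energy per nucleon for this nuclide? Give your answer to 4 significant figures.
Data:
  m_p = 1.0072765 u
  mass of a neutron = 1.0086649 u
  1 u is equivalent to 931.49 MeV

Total constituent mass: 62 × 1.0072765 + 90 × 1.0086649 = 153.2309840 u
The mass defect is 153.2309840 − 151.88573 = 1.3452540 u.
Converting to energy: 1.3452540 u × 931.49 MeV/u = 1253.09 MeV
Dividing by A = 152 gives 8.244 MeV per nucleon.

8.244 MeV/nucleon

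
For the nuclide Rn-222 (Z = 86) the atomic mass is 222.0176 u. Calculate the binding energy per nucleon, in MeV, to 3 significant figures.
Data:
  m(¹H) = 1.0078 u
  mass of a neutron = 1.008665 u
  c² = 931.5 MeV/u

With 86 protons and 136 neutrons (A = 222):
Mass of separated nucleons = 86(1.0078) + 136(1.008665) = 86.6708 + 137.178440 = 223.849240 u
Δm = 223.849240 − 222.0176 = 1.831640 u
Converting to energy: 1.831640 u × 931.5 MeV/u = 1706.17 MeV
Dividing by A = 222 gives 7.685 MeV per nucleon.

7.69 MeV/nucleon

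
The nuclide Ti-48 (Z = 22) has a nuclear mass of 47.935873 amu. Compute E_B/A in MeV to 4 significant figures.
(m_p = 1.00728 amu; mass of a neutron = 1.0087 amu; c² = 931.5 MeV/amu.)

8.742 MeV/nucleon

The nucleus contains 22 protons and 48 − 22 = 26 neutrons.
Mass of separated nucleons = 22(1.00728) + 26(1.0087) = 22.16016 + 26.2262 = 48.38636 amu
Δm = 48.38636 − 47.935873 = 0.450487 amu
Binding energy = Δm·c² = 0.450487 × 931.5 MeV/amu = 419.629 MeV
BE/A = 419.629 MeV / 48 = 8.742 MeV/nucleon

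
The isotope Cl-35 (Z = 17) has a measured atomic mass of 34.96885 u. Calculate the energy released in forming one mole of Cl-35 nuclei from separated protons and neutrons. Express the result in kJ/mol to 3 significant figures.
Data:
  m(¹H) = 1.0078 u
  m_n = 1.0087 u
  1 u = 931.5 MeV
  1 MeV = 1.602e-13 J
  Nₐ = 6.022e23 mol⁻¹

2.88e+10 kJ/mol

Z = 17, so N = A − Z = 35 − 17 = 18.
Σm = 17·m(¹H) + 18·m_n = 17.1326 + 18.1566 = 35.2892 u
Mass defect Δm = 35.2892 − 34.96885 = 0.32035 u
Converting to energy: 0.32035 u × 931.5 MeV/u = 298.406 MeV
Per nucleus in joules: 298.406 MeV × 1.602e-13 J/MeV = 4.7805e-11 J
Per mole: 4.7805e-11 J × 6.022e23 mol⁻¹ = 2.8788e+13 J/mol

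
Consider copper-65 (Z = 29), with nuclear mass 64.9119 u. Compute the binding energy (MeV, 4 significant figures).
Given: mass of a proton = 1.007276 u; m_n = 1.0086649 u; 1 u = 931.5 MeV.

With 29 protons and 36 neutrons (A = 65):
Total constituent mass: 29 × 1.007276 + 36 × 1.0086649 = 65.5229404 u
The mass defect is 65.5229404 − 64.9119 = 0.6110404 u.
Converting to energy: 0.6110404 u × 931.5 MeV/u = 569.184 MeV

569.2 MeV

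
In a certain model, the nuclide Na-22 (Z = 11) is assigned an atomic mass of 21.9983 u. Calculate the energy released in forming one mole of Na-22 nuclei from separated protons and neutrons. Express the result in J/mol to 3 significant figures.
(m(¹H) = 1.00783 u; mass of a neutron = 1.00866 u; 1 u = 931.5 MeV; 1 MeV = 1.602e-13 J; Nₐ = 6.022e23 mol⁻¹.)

1.65e+13 J/mol

Mass of separated nucleons = 11(1.00783) + 11(1.00866) = 11.08613 + 11.09526 = 22.18139 u
Δm = 22.18139 − 21.9983 = 0.18309 u
Binding energy = Δm·c² = 0.18309 × 931.5 MeV/u = 170.548 MeV
Per nucleus in joules: 170.548 MeV × 1.602e-13 J/MeV = 2.7322e-11 J
Per mole: 2.7322e-11 J × 6.022e23 mol⁻¹ = 1.6453e+13 J/mol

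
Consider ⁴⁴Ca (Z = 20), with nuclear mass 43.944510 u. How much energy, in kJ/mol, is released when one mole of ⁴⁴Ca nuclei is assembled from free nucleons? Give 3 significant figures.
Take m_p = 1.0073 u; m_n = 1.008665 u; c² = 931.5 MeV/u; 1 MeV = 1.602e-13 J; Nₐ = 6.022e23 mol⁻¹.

Σm = 20·m_p + 24·m_n = 20.1460 + 24.207960 = 44.353960 u
Δm = 44.353960 − 43.944510 = 0.409450 u
Binding energy = Δm·c² = 0.409450 × 931.5 MeV/u = 381.403 MeV
Per nucleus in joules: 381.403 MeV × 1.602e-13 J/MeV = 6.1101e-11 J
Per mole: 6.1101e-11 J × 6.022e23 mol⁻¹ = 3.6795e+13 J/mol

3.68e+10 kJ/mol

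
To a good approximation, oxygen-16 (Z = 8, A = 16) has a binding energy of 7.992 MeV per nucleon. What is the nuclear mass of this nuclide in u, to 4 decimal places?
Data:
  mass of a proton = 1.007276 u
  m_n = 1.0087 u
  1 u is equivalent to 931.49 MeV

Total binding energy = 16 × 7.992 = 127.872 MeV
Mass defect = 127.872 MeV / (931.49 MeV/u) = 0.137277 u
Constituent mass = 8(1.007276) + 8(1.0087) = 16.127808 u
Nuclear mass = 16.127808 − 0.137277 = 15.990531 u ≈ 15.9905 u (to 4 decimal places)

15.9905 u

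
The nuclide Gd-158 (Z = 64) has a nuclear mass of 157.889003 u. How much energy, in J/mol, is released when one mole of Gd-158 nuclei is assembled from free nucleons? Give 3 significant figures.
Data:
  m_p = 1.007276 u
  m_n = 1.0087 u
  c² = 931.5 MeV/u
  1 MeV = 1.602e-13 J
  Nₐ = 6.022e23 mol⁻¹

1.25e+14 J/mol

Total constituent mass: 64 × 1.007276 + 94 × 1.0087 = 159.283464 u
The mass defect is 159.283464 − 157.889003 = 1.394461 u.
Binding energy = Δm·c² = 1.394461 × 931.5 MeV/u = 1298.94 MeV
Per nucleus in joules: 1298.94 MeV × 1.602e-13 J/MeV = 2.0809e-10 J
Per mole: 2.0809e-10 J × 6.022e23 mol⁻¹ = 1.2531e+14 J/mol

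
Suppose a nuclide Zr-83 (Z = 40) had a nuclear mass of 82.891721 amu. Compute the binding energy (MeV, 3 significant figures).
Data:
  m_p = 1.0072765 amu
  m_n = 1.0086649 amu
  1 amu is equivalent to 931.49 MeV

Mass of separated nucleons = 40(1.0072765) + 43(1.0086649) = 40.2910600 + 43.3725907 = 83.6636507 amu
Δm = 83.6636507 − 82.891721 = 0.7719297 amu
E_B = 0.7719297 × 931.49 = 719.045 MeV

719 MeV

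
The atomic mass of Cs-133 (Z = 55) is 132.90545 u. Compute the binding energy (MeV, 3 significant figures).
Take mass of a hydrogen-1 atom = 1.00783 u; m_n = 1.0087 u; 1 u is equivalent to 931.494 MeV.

Σm = 55·m(¹H) + 78·m_n = 55.43065 + 78.6786 = 134.10925 u
Mass defect Δm = 134.10925 − 132.90545 = 1.20380 u
Binding energy = Δm·c² = 1.20380 × 931.494 MeV/u = 1121.33 MeV

1120 MeV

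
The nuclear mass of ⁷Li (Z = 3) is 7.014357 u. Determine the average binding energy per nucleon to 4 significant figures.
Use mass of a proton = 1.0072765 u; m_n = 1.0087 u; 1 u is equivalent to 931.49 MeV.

5.625 MeV/nucleon

Σm = 3·m_p + 4·m_n = 3.0218295 + 4.0348 = 7.0566295 u
The mass defect is 7.0566295 − 7.014357 = 0.0422725 u.
Binding energy = Δm·c² = 0.0422725 × 931.49 MeV/u = 39.3764 MeV
Dividing by A = 7 gives 5.625 MeV per nucleon.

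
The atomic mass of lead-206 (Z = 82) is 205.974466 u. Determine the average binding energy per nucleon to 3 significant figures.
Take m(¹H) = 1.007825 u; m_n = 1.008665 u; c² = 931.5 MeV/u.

The nucleus contains 82 protons and 206 − 82 = 124 neutrons.
Σm = 82·m(¹H) + 124·m_n = 82.641650 + 125.074460 = 207.716110 u
Δm = 207.716110 − 205.974466 = 1.741644 u
Converting to energy: 1.741644 u × 931.5 MeV/u = 1622.34 MeV
BE/A = 1622.34 MeV / 206 = 7.875 MeV/nucleon

7.88 MeV/nucleon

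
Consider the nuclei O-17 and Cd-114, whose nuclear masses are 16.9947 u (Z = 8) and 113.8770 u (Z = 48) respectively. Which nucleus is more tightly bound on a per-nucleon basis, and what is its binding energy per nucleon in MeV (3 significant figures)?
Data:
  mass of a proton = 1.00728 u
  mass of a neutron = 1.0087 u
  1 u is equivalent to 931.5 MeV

Cd-114; 8.55 MeV/nucleon

O-17: Σm = 8(1.00728) + 9(1.0087) = 17.13654 u; Δm = 0.14184 u; E_B = 132.12 MeV; E_B/A = 7.772 MeV
Cd-114: Σm = 48(1.00728) + 66(1.0087) = 114.92364 u; Δm = 1.04664 u; E_B = 974.95 MeV; E_B/A = 8.552 MeV
Cd-114 has the higher binding energy per nucleon, so it is the more tightly bound nucleus.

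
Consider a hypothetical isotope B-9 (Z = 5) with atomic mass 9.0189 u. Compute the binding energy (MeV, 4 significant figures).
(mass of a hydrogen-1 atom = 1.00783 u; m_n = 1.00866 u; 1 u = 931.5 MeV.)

Mass of separated nucleons = 5(1.00783) + 4(1.00866) = 5.03915 + 4.03464 = 9.07379 u
Mass defect Δm = 9.07379 − 9.0189 = 0.05489 u
E_B = 0.05489 × 931.5 = 51.1300 MeV

51.13 MeV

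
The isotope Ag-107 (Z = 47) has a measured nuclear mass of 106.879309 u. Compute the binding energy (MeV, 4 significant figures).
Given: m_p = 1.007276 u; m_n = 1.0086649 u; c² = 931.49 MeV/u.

915.2 MeV

With 47 protons and 60 neutrons (A = 107):
Total constituent mass: 47 × 1.007276 + 60 × 1.0086649 = 107.8618660 u
The mass defect is 107.8618660 − 106.879309 = 0.9825570 u.
Binding energy = Δm·c² = 0.9825570 × 931.49 MeV/u = 915.242 MeV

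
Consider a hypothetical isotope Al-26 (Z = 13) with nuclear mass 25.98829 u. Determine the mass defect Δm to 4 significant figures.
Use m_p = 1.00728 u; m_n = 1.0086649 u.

Mass of separated nucleons = 13(1.00728) + 13(1.0086649) = 13.09464 + 13.1126437 = 26.2072837 u
The mass defect is 26.2072837 − 25.98829 = 0.2189937 u.

0.2190 u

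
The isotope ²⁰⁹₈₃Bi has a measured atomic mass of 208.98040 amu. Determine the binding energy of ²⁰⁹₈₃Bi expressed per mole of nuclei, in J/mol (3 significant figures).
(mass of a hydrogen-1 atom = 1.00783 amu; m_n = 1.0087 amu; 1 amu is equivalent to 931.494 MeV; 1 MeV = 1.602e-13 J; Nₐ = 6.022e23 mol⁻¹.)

1.59e+14 J/mol

Σm = 83·m(¹H) + 126·m_n = 83.64989 + 127.0962 = 210.74609 amu
Δm = 210.74609 − 208.98040 = 1.76569 amu
Binding energy = Δm·c² = 1.76569 × 931.494 MeV/amu = 1644.73 MeV
Per nucleus in joules: 1644.73 MeV × 1.602e-13 J/MeV = 2.6349e-10 J
Per mole: 2.6349e-10 J × 6.022e23 mol⁻¹ = 1.5867e+14 J/mol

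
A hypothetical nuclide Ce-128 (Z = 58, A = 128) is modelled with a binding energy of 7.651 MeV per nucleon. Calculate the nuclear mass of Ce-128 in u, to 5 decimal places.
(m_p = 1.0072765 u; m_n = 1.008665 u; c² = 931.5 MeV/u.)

127.97724 u

Total binding energy = 128 × 7.651 = 979.328 MeV
Mass defect = 979.328 MeV / (931.5 MeV/u) = 1.0513451 u
Constituent mass = 58(1.0072765) + 70(1.008665) = 129.0285870 u
Nuclear mass = 129.0285870 − 1.0513451 = 127.9772419 u ≈ 127.97724 u (to 5 decimal places)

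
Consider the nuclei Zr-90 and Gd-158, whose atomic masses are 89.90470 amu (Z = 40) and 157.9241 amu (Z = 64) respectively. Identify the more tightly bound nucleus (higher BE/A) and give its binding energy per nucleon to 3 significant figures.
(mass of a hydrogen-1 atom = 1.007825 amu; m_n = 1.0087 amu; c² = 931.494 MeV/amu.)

Zr-90; 8.73 MeV/nucleon

Zr-90: Σm = 40(1.007825) + 50(1.0087) = 90.748000 amu; Δm = 0.843300 amu; E_B = 785.53 MeV; E_B/A = 8.728 MeV
Gd-158: Σm = 64(1.007825) + 94(1.0087) = 159.318600 amu; Δm = 1.394500 amu; E_B = 1298.97 MeV; E_B/A = 8.221 MeV
Zr-90 has the higher binding energy per nucleon, so it is the more tightly bound nucleus.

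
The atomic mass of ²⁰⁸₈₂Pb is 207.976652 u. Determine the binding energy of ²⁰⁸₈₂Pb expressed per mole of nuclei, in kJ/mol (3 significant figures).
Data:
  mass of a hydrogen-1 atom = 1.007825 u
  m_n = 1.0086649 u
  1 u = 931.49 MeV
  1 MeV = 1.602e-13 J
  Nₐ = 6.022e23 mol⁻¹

Z = 82, so N = A − Z = 208 − 82 = 126.
Total constituent mass: 82 × 1.007825 + 126 × 1.0086649 = 209.7334274 u
Mass defect Δm = 209.7334274 − 207.976652 = 1.7567754 u
E_B = 1.7567754 × 931.49 = 1636.42 MeV
Per nucleus in joules: 1636.42 MeV × 1.602e-13 J/MeV = 2.6215e-10 J
Per mole: 2.6215e-10 J × 6.022e23 mol⁻¹ = 1.5787e+14 J/mol

1.58e+11 kJ/mol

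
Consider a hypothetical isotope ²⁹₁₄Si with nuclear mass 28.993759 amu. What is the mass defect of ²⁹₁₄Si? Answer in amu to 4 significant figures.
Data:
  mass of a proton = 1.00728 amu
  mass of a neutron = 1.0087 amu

0.2387 amu

Total constituent mass: 14 × 1.00728 + 15 × 1.0087 = 29.23242 amu
Mass defect Δm = 29.23242 − 28.993759 = 0.238661 amu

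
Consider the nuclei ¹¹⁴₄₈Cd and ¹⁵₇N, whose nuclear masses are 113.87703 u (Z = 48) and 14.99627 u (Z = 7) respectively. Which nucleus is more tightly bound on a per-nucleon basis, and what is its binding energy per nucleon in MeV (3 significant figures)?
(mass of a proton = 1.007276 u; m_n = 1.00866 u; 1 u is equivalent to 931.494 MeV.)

¹¹⁴₄₈Cd: Σm = 48(1.007276) + 66(1.00866) = 114.920808 u; Δm = 1.043778 u; E_B = 972.27 MeV; E_B/A = 8.529 MeV
¹⁵₇N: Σm = 7(1.007276) + 8(1.00866) = 15.120212 u; Δm = 0.123942 u; E_B = 115.45 MeV; E_B/A = 7.697 MeV
¹¹⁴₄₈Cd has the higher binding energy per nucleon, so it is the more tightly bound nucleus.

¹¹⁴₄₈Cd; 8.53 MeV/nucleon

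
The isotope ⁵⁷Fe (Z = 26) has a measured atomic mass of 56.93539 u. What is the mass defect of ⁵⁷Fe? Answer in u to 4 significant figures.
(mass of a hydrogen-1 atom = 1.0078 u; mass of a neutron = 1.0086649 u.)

Z = 26, so N = A − Z = 57 − 26 = 31.
Mass of separated nucleons = 26(1.0078) + 31(1.0086649) = 26.2028 + 31.2686119 = 57.4714119 u
Δm = 57.4714119 − 56.93539 = 0.5360219 u

0.5360 u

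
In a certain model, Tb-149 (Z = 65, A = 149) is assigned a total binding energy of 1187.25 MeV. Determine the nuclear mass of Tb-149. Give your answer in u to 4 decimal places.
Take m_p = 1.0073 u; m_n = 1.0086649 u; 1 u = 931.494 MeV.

148.9278 u

Mass defect = 1187.25 MeV / (931.494 MeV/u) = 1.274565 u
Constituent mass = 65(1.0073) + 84(1.0086649) = 150.2023516 u
Nuclear mass = 150.2023516 − 1.274565 = 148.9277866 u ≈ 148.9278 u (to 4 decimal places)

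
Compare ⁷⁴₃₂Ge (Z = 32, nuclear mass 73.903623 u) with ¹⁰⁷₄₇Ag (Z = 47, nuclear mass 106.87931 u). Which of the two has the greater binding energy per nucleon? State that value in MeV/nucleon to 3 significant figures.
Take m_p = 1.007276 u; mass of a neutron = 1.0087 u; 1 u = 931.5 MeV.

⁷⁴₃₂Ge; 8.74 MeV/nucleon

⁷⁴₃₂Ge: Σm = 32(1.007276) + 42(1.0087) = 74.598232 u; Δm = 0.694609 u; E_B = 647.03 MeV; E_B/A = 8.744 MeV
¹⁰⁷₄₇Ag: Σm = 47(1.007276) + 60(1.0087) = 107.863972 u; Δm = 0.984662 u; E_B = 917.21 MeV; E_B/A = 8.572 MeV
⁷⁴₃₂Ge has the higher binding energy per nucleon, so it is the more tightly bound nucleus.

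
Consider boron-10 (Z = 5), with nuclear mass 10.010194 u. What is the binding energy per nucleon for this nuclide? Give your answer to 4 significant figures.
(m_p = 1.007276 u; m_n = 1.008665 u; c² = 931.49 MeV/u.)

6.475 MeV/nucleon

The nucleus contains 5 protons and 10 − 5 = 5 neutrons.
Total constituent mass: 5 × 1.007276 + 5 × 1.008665 = 10.079705 u
The mass defect is 10.079705 − 10.010194 = 0.069511 u.
Converting to energy: 0.069511 u × 931.49 MeV/u = 64.7488 MeV
Per nucleon: 64.7488 / 10 = 6.475 MeV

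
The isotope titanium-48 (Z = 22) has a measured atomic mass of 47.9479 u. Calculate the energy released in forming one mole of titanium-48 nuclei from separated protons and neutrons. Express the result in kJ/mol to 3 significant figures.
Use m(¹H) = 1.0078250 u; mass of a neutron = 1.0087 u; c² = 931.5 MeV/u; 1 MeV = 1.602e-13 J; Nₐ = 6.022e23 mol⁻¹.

The nucleus contains 22 protons and 48 − 22 = 26 neutrons.
Total constituent mass: 22 × 1.0078250 + 26 × 1.0087 = 48.3983500 u
The mass defect is 48.3983500 − 47.9479 = 0.4504500 u.
E_B = 0.4504500 × 931.5 = 419.594 MeV
Per nucleus in joules: 419.594 MeV × 1.602e-13 J/MeV = 6.7219e-11 J
Per mole: 6.7219e-11 J × 6.022e23 mol⁻¹ = 4.0479e+13 J/mol

4.05e+10 kJ/mol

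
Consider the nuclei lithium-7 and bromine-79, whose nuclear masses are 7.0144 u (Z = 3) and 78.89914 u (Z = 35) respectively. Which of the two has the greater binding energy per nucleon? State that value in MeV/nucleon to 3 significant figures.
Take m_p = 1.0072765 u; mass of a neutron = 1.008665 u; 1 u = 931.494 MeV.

lithium-7: Σm = 3(1.0072765) + 4(1.008665) = 7.0564895 u; Δm = 0.0420895 u; E_B = 39.206 MeV; E_B/A = 5.601 MeV
bromine-79: Σm = 35(1.0072765) + 44(1.008665) = 79.6359375 u; Δm = 0.7367975 u; E_B = 686.32 MeV; E_B/A = 8.688 MeV
bromine-79 has the higher binding energy per nucleon, so it is the more tightly bound nucleus.

bromine-79; 8.69 MeV/nucleon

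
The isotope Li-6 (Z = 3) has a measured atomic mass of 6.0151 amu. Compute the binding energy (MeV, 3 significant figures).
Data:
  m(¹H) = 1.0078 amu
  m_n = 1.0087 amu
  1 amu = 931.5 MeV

32.0 MeV

Z = 3, so N = A − Z = 6 − 3 = 3.
Mass of separated nucleons = 3(1.0078) + 3(1.0087) = 3.0234 + 3.0261 = 6.0495 amu
The mass defect is 6.0495 − 6.0151 = 0.0344 amu.
Binding energy = Δm·c² = 0.0344 × 931.5 MeV/amu = 32.0436 MeV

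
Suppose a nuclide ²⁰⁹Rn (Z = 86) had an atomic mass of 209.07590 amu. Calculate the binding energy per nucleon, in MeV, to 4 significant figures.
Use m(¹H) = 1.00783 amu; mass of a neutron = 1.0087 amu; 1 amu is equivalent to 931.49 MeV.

Z = 86, so N = A − Z = 209 − 86 = 123.
Total constituent mass: 86 × 1.00783 + 123 × 1.0087 = 210.74348 amu
Δm = 210.74348 − 209.07590 = 1.66758 amu
Converting to energy: 1.66758 amu × 931.49 MeV/amu = 1553.33 MeV
BE/A = 1553.33 MeV / 209 = 7.432 MeV/nucleon

7.432 MeV/nucleon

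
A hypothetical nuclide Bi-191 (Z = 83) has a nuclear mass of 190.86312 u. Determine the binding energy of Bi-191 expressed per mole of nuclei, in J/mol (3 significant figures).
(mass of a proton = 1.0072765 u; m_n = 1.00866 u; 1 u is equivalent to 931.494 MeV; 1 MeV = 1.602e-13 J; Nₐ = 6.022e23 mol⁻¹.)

1.51e+14 J/mol

Total constituent mass: 83 × 1.0072765 + 108 × 1.00866 = 192.5392295 u
Mass defect Δm = 192.5392295 − 190.86312 = 1.6761095 u
Converting to energy: 1.6761095 u × 931.494 MeV/u = 1561.29 MeV
Per nucleus in joules: 1561.29 MeV × 1.602e-13 J/MeV = 2.5012e-10 J
Per mole: 2.5012e-10 J × 6.022e23 mol⁻¹ = 1.5062e+14 J/mol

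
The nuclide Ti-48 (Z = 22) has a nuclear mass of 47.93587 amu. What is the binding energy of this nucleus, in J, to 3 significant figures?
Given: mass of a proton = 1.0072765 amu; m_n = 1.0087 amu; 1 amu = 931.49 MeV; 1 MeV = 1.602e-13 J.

6.72e-11 J

Mass of separated nucleons = 22(1.0072765) + 26(1.0087) = 22.1600830 + 26.2262 = 48.3862830 amu
The mass defect is 48.3862830 − 47.93587 = 0.4504130 amu.
E_B = 0.4504130 × 931.49 = 419.555 MeV
In joules: 419.555 MeV × 1.602e-13 J/MeV = 6.7213e-11 J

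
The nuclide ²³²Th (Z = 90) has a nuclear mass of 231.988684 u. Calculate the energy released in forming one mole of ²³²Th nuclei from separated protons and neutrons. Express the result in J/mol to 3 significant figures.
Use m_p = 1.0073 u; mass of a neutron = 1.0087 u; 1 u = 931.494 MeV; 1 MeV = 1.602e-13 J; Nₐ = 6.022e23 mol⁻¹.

1.71e+14 J/mol

Z = 90, so N = A − Z = 232 − 90 = 142.
Mass of separated nucleons = 90(1.0073) + 142(1.0087) = 90.6570 + 143.2354 = 233.8924 u
Δm = 233.8924 − 231.988684 = 1.903716 u
Binding energy = Δm·c² = 1.903716 × 931.494 MeV/u = 1773.30 MeV
Per nucleus in joules: 1773.30 MeV × 1.602e-13 J/MeV = 2.8408e-10 J
Per mole: 2.8408e-10 J × 6.022e23 mol⁻¹ = 1.7107e+14 J/mol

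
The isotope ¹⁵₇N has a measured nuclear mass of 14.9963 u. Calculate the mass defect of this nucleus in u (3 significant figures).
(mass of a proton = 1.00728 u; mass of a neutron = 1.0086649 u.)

With 7 protons and 8 neutrons (A = 15):
Mass of separated nucleons = 7(1.00728) + 8(1.0086649) = 7.05096 + 8.0693192 = 15.1202792 u
The mass defect is 15.1202792 − 14.9963 = 0.1239792 u.

0.124 u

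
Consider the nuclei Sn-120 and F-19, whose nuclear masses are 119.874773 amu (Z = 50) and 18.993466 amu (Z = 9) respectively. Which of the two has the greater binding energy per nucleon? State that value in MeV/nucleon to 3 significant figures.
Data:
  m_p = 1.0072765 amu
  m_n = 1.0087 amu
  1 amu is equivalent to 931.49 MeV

Sn-120; 8.52 MeV/nucleon

Sn-120: Σm = 50(1.0072765) + 70(1.0087) = 120.9728250 amu; Δm = 1.0980520 amu; E_B = 1022.82 MeV; E_B/A = 8.524 MeV
F-19: Σm = 9(1.0072765) + 10(1.0087) = 19.1524885 amu; Δm = 0.1590225 amu; E_B = 148.13 MeV; E_B/A = 7.796 MeV
Sn-120 has the higher binding energy per nucleon, so it is the more tightly bound nucleus.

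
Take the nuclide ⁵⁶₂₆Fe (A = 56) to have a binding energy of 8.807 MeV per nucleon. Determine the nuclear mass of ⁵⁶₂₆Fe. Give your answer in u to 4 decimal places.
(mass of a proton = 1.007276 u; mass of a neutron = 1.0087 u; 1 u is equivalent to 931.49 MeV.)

Total binding energy = 56 × 8.807 = 493.192 MeV
Mass defect = 493.192 MeV / (931.49 MeV/u) = 0.529466 u
Constituent mass = 26(1.007276) + 30(1.0087) = 56.450176 u
Nuclear mass = 56.450176 − 0.529466 = 55.920710 u ≈ 55.9207 u (to 4 decimal places)

55.9207 u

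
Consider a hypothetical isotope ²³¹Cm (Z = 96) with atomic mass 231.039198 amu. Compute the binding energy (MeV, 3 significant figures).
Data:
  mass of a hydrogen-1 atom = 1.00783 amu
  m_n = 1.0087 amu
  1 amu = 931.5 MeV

Σm = 96·m(¹H) + 135·m_n = 96.75168 + 136.1745 = 232.92618 amu
Mass defect Δm = 232.92618 − 231.039198 = 1.886982 amu
Binding energy = Δm·c² = 1.886982 × 931.5 MeV/amu = 1757.72 MeV

1760 MeV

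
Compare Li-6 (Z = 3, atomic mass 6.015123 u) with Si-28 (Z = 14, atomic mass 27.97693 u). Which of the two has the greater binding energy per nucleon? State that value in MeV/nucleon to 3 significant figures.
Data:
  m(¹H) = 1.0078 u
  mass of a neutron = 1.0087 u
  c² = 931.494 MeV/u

Si-28; 8.45 MeV/nucleon

Li-6: Σm = 3(1.0078) + 3(1.0087) = 6.0495 u; Δm = 0.034377 u; E_B = 32.022 MeV; E_B/A = 5.337 MeV
Si-28: Σm = 14(1.0078) + 14(1.0087) = 28.2310 u; Δm = 0.25407 u; E_B = 236.66 MeV; E_B/A = 8.452 MeV
Si-28 has the higher binding energy per nucleon, so it is the more tightly bound nucleus.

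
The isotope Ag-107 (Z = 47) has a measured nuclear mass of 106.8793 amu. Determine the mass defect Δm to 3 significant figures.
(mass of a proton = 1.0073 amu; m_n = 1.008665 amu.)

0.984 amu

With 47 protons and 60 neutrons (A = 107):
Σm = 47·m_p + 60·m_n = 47.3431 + 60.519900 = 107.863000 amu
Mass defect Δm = 107.863000 − 106.8793 = 0.983700 amu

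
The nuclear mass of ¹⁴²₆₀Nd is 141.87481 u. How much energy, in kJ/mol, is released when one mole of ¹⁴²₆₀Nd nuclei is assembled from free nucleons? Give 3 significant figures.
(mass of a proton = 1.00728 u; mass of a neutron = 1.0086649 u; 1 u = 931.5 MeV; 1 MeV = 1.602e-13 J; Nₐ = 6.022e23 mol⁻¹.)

With 60 protons and 82 neutrons (A = 142):
Σm = 60·m_p + 82·m_n = 60.43680 + 82.7105218 = 143.1473218 u
Δm = 143.1473218 − 141.87481 = 1.2725118 u
Binding energy = Δm·c² = 1.2725118 × 931.5 MeV/u = 1185.34 MeV
Per nucleus in joules: 1185.34 MeV × 1.602e-13 J/MeV = 1.8989e-10 J
Per mole: 1.8989e-10 J × 6.022e23 mol⁻¹ = 1.1435e+14 J/mol

1.14e+11 kJ/mol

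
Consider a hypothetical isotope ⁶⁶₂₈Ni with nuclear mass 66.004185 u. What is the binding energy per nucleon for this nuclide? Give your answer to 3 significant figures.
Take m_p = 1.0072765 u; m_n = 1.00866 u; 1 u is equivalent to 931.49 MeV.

Σm = 28·m_p + 38·m_n = 28.2037420 + 38.32908 = 66.5328220 u
Δm = 66.5328220 − 66.004185 = 0.5286370 u
Binding energy = Δm·c² = 0.5286370 × 931.49 MeV/u = 492.420 MeV
BE/A = 492.420 MeV / 66 = 7.461 MeV/nucleon

7.46 MeV/nucleon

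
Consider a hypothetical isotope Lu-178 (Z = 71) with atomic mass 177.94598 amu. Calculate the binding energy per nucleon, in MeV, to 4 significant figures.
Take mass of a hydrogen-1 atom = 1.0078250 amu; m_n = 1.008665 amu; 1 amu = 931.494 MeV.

Mass of separated nucleons = 71(1.0078250) + 107(1.008665) = 71.5555750 + 107.927155 = 179.4827300 amu
Δm = 179.4827300 − 177.94598 = 1.5367500 amu
Binding energy = Δm·c² = 1.5367500 × 931.494 MeV/amu = 1431.47 MeV
Dividing by A = 178 gives 8.042 MeV per nucleon.

8.042 MeV/nucleon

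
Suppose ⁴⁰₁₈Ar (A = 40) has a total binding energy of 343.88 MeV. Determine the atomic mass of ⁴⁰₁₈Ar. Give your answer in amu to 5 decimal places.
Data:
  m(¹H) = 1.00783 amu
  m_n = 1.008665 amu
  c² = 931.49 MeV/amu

39.96240 amu

Mass defect = 343.88 MeV / (931.49 MeV/amu) = 0.3691720 amu
Constituent mass = 18(1.00783) + 22(1.008665) = 40.331570 amu
Atomic mass = 40.331570 − 0.3691720 = 39.9623980 amu ≈ 39.96240 amu (to 5 decimal places)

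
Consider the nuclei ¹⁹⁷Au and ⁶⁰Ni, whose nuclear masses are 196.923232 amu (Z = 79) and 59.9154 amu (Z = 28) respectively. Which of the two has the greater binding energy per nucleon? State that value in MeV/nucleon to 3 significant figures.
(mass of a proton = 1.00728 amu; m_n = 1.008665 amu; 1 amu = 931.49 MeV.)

⁶⁰Ni; 8.78 MeV/nucleon

¹⁹⁷Au: Σm = 79(1.00728) + 118(1.008665) = 198.597590 amu; Δm = 1.674358 amu; E_B = 1559.6 MeV; E_B/A = 7.917 MeV
⁶⁰Ni: Σm = 28(1.00728) + 32(1.008665) = 60.481120 amu; Δm = 0.565720 amu; E_B = 526.96 MeV; E_B/A = 8.783 MeV
⁶⁰Ni has the higher binding energy per nucleon, so it is the more tightly bound nucleus.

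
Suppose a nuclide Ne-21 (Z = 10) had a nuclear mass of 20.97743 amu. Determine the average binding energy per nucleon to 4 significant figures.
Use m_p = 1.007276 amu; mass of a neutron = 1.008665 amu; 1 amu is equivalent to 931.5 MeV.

8.456 MeV/nucleon

Z = 10, so N = A − Z = 21 − 10 = 11.
Mass of separated nucleons = 10(1.007276) + 11(1.008665) = 10.072760 + 11.095315 = 21.168075 amu
The mass defect is 21.168075 − 20.97743 = 0.190645 amu.
Converting to energy: 0.190645 amu × 931.5 MeV/amu = 177.586 MeV
BE/A = 177.586 MeV / 21 = 8.456 MeV/nucleon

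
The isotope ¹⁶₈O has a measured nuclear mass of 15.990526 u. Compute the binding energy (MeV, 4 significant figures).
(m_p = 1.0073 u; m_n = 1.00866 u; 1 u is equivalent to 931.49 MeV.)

127.8 MeV

With 8 protons and 8 neutrons (A = 16):
Total constituent mass: 8 × 1.0073 + 8 × 1.00866 = 16.12768 u
Δm = 16.12768 − 15.990526 = 0.137154 u
Binding energy = Δm·c² = 0.137154 × 931.49 MeV/u = 127.758 MeV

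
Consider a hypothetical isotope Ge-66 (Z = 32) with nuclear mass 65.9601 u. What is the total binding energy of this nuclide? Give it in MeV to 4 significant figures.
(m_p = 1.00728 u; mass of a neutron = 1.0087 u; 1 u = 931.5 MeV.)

The nucleus contains 32 protons and 66 − 32 = 34 neutrons.
Total constituent mass: 32 × 1.00728 + 34 × 1.0087 = 66.52876 u
Mass defect Δm = 66.52876 − 65.9601 = 0.56866 u
Binding energy = Δm·c² = 0.56866 × 931.5 MeV/u = 529.707 MeV

529.7 MeV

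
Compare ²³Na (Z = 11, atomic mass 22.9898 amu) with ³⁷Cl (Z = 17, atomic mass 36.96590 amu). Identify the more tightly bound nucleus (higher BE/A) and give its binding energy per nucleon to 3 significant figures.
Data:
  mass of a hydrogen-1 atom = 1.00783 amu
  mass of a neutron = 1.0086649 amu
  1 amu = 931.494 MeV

²³Na: Σm = 11(1.00783) + 12(1.0086649) = 23.1901088 amu; Δm = 0.2003088 amu; E_B = 186.586 MeV; E_B/A = 8.112 MeV
³⁷Cl: Σm = 17(1.00783) + 20(1.0086649) = 37.3064080 amu; Δm = 0.3405080 amu; E_B = 317.18 MeV; E_B/A = 8.572 MeV
³⁷Cl has the higher binding energy per nucleon, so it is the more tightly bound nucleus.

³⁷Cl; 8.57 MeV/nucleon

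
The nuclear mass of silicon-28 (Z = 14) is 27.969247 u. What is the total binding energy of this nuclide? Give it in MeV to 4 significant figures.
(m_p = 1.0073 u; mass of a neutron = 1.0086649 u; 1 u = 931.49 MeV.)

Mass of separated nucleons = 14(1.0073) + 14(1.0086649) = 14.1022 + 14.1213086 = 28.2235086 u
The mass defect is 28.2235086 − 27.969247 = 0.2542616 u.
Binding energy = Δm·c² = 0.2542616 × 931.49 MeV/u = 236.842 MeV

236.8 MeV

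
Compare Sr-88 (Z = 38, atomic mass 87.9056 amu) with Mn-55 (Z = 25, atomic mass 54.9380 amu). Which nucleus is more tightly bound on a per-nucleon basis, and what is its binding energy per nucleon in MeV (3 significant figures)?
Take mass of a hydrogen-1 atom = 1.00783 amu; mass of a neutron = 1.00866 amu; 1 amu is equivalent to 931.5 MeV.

Mn-55; 8.77 MeV/nucleon

Sr-88: Σm = 38(1.00783) + 50(1.00866) = 88.73054 amu; Δm = 0.82494 amu; E_B = 768.43 MeV; E_B/A = 8.732 MeV
Mn-55: Σm = 25(1.00783) + 30(1.00866) = 55.45555 amu; Δm = 0.51755 amu; E_B = 482.10 MeV; E_B/A = 8.765 MeV
Mn-55 has the higher binding energy per nucleon, so it is the more tightly bound nucleus.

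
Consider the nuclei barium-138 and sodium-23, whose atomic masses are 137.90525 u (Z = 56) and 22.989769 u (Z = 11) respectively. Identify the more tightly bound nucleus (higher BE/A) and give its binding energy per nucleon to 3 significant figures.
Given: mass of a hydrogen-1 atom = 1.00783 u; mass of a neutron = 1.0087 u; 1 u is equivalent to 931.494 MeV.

barium-138; 8.41 MeV/nucleon

barium-138: Σm = 56(1.00783) + 82(1.0087) = 139.15188 u; Δm = 1.24663 u; E_B = 1161.23 MeV; E_B/A = 8.4147 MeV
sodium-23: Σm = 11(1.00783) + 12(1.0087) = 23.19053 u; Δm = 0.200761 u; E_B = 187.01 MeV; E_B/A = 8.131 MeV
barium-138 has the higher binding energy per nucleon, so it is the more tightly bound nucleus.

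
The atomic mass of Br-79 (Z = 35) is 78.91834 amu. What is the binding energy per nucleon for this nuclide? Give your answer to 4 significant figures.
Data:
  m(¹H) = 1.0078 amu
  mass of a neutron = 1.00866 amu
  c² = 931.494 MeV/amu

8.675 MeV/nucleon

Total constituent mass: 35 × 1.0078 + 44 × 1.00866 = 79.65404 amu
Δm = 79.65404 − 78.91834 = 0.73570 amu
Converting to energy: 0.73570 amu × 931.494 MeV/amu = 685.300 MeV
BE/A = 685.300 MeV / 79 = 8.675 MeV/nucleon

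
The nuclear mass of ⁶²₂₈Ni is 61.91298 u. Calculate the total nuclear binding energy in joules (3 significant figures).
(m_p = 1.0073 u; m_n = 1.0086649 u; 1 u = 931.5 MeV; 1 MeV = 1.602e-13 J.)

8.75e-11 J

Z = 28, so N = A − Z = 62 − 28 = 34.
Mass of separated nucleons = 28(1.0073) + 34(1.0086649) = 28.2044 + 34.2946066 = 62.4990066 u
Δm = 62.4990066 − 61.91298 = 0.5860266 u
Converting to energy: 0.5860266 u × 931.5 MeV/u = 545.884 MeV
In joules: 545.884 MeV × 1.602e-13 J/MeV = 8.7451e-11 J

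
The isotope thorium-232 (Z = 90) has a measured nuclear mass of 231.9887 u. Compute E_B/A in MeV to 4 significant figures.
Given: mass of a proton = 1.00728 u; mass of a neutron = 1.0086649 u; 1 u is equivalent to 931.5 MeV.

Total constituent mass: 90 × 1.00728 + 142 × 1.0086649 = 233.8856158 u
Δm = 233.8856158 − 231.9887 = 1.8969158 u
Binding energy = Δm·c² = 1.8969158 × 931.5 MeV/u = 1766.98 MeV
Dividing by A = 232 gives 7.616 MeV per nucleon.

7.616 MeV/nucleon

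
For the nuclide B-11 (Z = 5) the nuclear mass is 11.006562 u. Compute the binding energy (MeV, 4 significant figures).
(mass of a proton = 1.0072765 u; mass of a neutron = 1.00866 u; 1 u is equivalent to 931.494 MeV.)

76.18 MeV

With 5 protons and 6 neutrons (A = 11):
Σm = 5·m_p + 6·m_n = 5.0363825 + 6.05196 = 11.0883425 u
Δm = 11.0883425 − 11.006562 = 0.0817805 u
E_B = 0.0817805 × 931.494 = 76.1780 MeV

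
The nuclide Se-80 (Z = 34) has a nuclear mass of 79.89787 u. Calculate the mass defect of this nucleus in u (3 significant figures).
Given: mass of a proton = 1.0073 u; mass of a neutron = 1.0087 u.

0.751 u

Σm = 34·m_p + 46·m_n = 34.2482 + 46.4002 = 80.6484 u
Mass defect Δm = 80.6484 − 79.89787 = 0.75053 u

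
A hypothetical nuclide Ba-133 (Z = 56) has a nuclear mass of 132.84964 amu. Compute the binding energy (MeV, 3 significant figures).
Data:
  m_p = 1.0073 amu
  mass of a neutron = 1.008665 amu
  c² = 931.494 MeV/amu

1140 MeV

Mass of separated nucleons = 56(1.0073) + 77(1.008665) = 56.4088 + 77.667205 = 134.076005 amu
Mass defect Δm = 134.076005 − 132.84964 = 1.226365 amu
Converting to energy: 1.226365 amu × 931.494 MeV/amu = 1142.35 MeV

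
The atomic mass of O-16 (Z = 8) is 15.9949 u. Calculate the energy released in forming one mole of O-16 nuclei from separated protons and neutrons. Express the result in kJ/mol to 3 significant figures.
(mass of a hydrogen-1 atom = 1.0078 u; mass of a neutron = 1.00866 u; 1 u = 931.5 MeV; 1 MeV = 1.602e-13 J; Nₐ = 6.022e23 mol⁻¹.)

With 8 protons and 8 neutrons (A = 16):
Mass of separated nucleons = 8(1.0078) + 8(1.00866) = 8.0624 + 8.06928 = 16.13168 u
Mass defect Δm = 16.13168 − 15.9949 = 0.13678 u
Converting to energy: 0.13678 u × 931.5 MeV/u = 127.411 MeV
Per nucleus in joules: 127.411 MeV × 1.602e-13 J/MeV = 2.0411e-11 J
Per mole: 2.0411e-11 J × 6.022e23 mol⁻¹ = 1.2292e+13 J/mol

1.23e+10 kJ/mol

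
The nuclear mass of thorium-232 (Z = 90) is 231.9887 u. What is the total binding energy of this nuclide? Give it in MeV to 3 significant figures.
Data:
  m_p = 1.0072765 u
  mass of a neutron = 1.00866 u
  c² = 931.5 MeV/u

1770 MeV

With 90 protons and 142 neutrons (A = 232):
Mass of separated nucleons = 90(1.0072765) + 142(1.00866) = 90.6548850 + 143.22972 = 233.8846050 u
The mass defect is 233.8846050 − 231.9887 = 1.8959050 u.
Converting to energy: 1.8959050 u × 931.5 MeV/u = 1766.04 MeV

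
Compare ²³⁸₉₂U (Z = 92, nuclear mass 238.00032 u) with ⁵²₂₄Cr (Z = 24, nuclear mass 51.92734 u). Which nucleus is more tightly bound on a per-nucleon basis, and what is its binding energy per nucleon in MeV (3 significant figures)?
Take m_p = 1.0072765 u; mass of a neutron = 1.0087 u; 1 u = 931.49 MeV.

⁵²₂₄Cr; 8.79 MeV/nucleon

²³⁸₉₂U: Σm = 92(1.0072765) + 146(1.0087) = 239.9396380 u; Δm = 1.9393180 u; E_B = 1806.5 MeV; E_B/A = 7.590 MeV
⁵²₂₄Cr: Σm = 24(1.0072765) + 28(1.0087) = 52.4182360 u; Δm = 0.4908960 u; E_B = 457.265 MeV; E_B/A = 8.794 MeV
⁵²₂₄Cr has the higher binding energy per nucleon, so it is the more tightly bound nucleus.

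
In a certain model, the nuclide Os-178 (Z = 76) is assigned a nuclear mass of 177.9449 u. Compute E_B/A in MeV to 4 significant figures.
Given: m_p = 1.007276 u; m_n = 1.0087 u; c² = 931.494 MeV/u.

7.826 MeV/nucleon

The nucleus contains 76 protons and 178 − 76 = 102 neutrons.
Mass of separated nucleons = 76(1.007276) + 102(1.0087) = 76.552976 + 102.8874 = 179.440376 u
Mass defect Δm = 179.440376 − 177.9449 = 1.495476 u
Converting to energy: 1.495476 u × 931.494 MeV/u = 1393.03 MeV
Per nucleon: 1393.03 / 178 = 7.826 MeV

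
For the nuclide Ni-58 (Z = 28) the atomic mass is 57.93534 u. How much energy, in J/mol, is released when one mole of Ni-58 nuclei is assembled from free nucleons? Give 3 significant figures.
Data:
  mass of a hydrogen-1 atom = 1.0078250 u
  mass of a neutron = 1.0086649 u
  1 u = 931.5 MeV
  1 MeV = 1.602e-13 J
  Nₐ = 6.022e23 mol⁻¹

4.89e+13 J/mol

Mass of separated nucleons = 28(1.0078250) + 30(1.0086649) = 28.2191000 + 30.2599470 = 58.4790470 u
Δm = 58.4790470 − 57.93534 = 0.5437070 u
Converting to energy: 0.5437070 u × 931.5 MeV/u = 506.463 MeV
Per nucleus in joules: 506.463 MeV × 1.602e-13 J/MeV = 8.1135e-11 J
Per mole: 8.1135e-11 J × 6.022e23 mol⁻¹ = 4.8859e+13 J/mol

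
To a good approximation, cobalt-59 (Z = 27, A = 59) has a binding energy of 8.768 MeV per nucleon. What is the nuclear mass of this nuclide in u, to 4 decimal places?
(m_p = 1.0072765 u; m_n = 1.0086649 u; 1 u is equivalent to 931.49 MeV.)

Total binding energy = 59 × 8.768 = 517.312 MeV
Mass defect = 517.312 MeV / (931.49 MeV/u) = 0.555360 u
Constituent mass = 27(1.0072765) + 32(1.0086649) = 59.4737423 u
Nuclear mass = 59.4737423 − 0.555360 = 58.9183823 u ≈ 58.9184 u (to 4 decimal places)

58.9184 u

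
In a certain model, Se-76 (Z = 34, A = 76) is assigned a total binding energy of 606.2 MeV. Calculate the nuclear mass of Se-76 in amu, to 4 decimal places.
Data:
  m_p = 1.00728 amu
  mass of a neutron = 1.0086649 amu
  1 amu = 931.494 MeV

75.9607 amu

Mass defect = 606.2 MeV / (931.494 MeV/amu) = 0.650783 amu
Constituent mass = 34(1.00728) + 42(1.0086649) = 76.6114458 amu
Nuclear mass = 76.6114458 − 0.650783 = 75.9606628 amu ≈ 75.9607 amu (to 4 decimal places)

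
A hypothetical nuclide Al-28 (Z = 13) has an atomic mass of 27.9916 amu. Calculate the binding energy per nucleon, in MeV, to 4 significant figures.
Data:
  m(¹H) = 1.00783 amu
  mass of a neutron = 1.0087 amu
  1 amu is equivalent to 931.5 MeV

Z = 13, so N = A − Z = 28 − 13 = 15.
Total constituent mass: 13 × 1.00783 + 15 × 1.0087 = 28.23229 amu
Mass defect Δm = 28.23229 − 27.9916 = 0.24069 amu
E_B = 0.24069 × 931.5 = 224.203 MeV
Per nucleon: 224.203 / 28 = 8.007 MeV

8.007 MeV/nucleon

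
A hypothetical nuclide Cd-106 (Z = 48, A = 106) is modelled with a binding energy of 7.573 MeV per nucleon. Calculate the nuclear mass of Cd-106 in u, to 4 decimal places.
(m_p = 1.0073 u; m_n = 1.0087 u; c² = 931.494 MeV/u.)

Total binding energy = 106 × 7.573 = 802.738 MeV
Mass defect = 802.738 MeV / (931.494 MeV/u) = 0.861775 u
Constituent mass = 48(1.0073) + 58(1.0087) = 106.8550 u
Nuclear mass = 106.8550 − 0.861775 = 105.993225 u ≈ 105.9932 u (to 4 decimal places)

105.9932 u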